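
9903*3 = 29709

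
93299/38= 93299/38=2455.24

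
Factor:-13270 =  -2^1 * 5^1*1327^1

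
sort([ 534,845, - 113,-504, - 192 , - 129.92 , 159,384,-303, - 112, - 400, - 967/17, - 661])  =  [ - 661, - 504, - 400 ,  -  303,  -  192,-129.92,- 113, - 112, - 967/17, 159,384,534, 845 ] 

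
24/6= 4=4.00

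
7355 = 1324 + 6031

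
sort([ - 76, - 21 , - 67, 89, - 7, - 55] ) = [ - 76, -67, -55, - 21, - 7,  89]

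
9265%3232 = 2801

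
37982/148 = 256 + 47/74 = 256.64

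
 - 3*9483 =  - 28449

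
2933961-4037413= - 1103452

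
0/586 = 0 =0.00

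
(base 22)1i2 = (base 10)882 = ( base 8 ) 1562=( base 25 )1a7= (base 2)1101110010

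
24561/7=24561/7 = 3508.71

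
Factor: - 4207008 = - 2^5*3^1*13^1*3371^1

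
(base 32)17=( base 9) 43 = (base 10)39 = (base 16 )27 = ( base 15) 29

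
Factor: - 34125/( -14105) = 75/31 = 3^1*5^2*31^( - 1 ) 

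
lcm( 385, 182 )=10010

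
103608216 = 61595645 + 42012571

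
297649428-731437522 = -433788094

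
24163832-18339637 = 5824195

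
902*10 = 9020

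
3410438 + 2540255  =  5950693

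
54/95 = 54/95 = 0.57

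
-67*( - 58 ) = 3886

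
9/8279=9/8279=0.00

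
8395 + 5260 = 13655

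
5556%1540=936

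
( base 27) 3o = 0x69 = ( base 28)3L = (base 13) 81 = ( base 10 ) 105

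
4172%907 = 544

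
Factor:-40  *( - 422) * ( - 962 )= - 16238560 = - 2^5 * 5^1 * 13^1 * 37^1*211^1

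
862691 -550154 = 312537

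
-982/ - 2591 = 982/2591  =  0.38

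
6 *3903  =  23418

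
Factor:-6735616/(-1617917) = 2^8*7^( - 1)*83^1*317^1*231131^( - 1)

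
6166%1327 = 858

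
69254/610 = 34627/305 = 113.53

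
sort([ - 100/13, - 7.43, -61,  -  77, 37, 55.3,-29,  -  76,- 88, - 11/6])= [ - 88,  -  77, - 76,-61,-29, - 100/13,-7.43, - 11/6,37, 55.3 ] 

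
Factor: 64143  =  3^2 * 7127^1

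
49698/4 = 24849/2  =  12424.50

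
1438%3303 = 1438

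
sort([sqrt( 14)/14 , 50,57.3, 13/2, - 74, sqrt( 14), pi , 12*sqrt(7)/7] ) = [ - 74,sqrt( 14)/14,pi, sqrt( 14),12*sqrt( 7 ) /7, 13/2,  50, 57.3 ] 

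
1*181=181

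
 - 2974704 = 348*( - 8548 ) 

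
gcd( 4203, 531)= 9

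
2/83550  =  1/41775 =0.00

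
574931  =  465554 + 109377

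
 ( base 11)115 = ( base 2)10001001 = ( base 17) 81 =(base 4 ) 2021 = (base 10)137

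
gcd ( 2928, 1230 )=6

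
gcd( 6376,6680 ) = 8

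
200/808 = 25/101= 0.25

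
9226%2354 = 2164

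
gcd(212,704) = 4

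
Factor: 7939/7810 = 2^( - 1)*5^( -1)*11^( - 1)*17^1*71^( - 1 )*467^1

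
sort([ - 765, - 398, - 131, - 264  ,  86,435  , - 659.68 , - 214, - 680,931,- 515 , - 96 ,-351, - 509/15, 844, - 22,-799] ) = [ - 799, - 765, - 680  , - 659.68, - 515, - 398, - 351, - 264, - 214, - 131,  -  96, - 509/15, - 22 , 86, 435,  844 , 931]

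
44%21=2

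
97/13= 97/13 = 7.46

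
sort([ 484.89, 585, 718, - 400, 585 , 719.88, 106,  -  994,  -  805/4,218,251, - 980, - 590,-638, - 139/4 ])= [  -  994, -980,-638, - 590, - 400 , - 805/4, - 139/4, 106, 218,251,484.89, 585,585, 718, 719.88] 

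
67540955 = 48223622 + 19317333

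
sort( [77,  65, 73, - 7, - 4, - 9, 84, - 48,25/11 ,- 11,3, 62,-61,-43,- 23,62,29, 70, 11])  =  [ - 61, - 48,  -  43, - 23,-11, - 9 , - 7, - 4, 25/11,3,11,  29, 62, 62,65,70, 73,77,84]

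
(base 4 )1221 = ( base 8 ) 151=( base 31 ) 3c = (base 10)105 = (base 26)41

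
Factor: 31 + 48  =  79^1 = 79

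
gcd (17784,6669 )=2223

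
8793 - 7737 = 1056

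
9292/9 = 9292/9 =1032.44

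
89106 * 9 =801954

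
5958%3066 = 2892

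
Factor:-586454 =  - 2^1 * 11^1*19^1*23^1*61^1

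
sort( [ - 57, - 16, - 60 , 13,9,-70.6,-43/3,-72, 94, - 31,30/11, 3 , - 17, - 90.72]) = [ - 90.72 , -72,-70.6, - 60, -57, - 31, - 17, - 16, - 43/3, 30/11, 3,9, 13 , 94]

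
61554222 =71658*859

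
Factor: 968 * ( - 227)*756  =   - 166120416 = - 2^5*3^3*7^1*11^2*227^1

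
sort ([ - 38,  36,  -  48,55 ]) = [- 48,  -  38, 36,55]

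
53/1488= 53/1488 = 0.04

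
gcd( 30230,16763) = 1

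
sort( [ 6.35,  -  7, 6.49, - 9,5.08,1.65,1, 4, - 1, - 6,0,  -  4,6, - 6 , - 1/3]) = [ - 9, - 7, - 6, -6, - 4, - 1,  -  1/3 , 0,1 , 1.65,4, 5.08,6,6.35,  6.49]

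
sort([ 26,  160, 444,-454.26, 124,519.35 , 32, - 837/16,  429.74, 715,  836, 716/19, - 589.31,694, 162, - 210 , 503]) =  [  -  589.31,-454.26,-210,-837/16,  26,  32,  716/19, 124,  160,  162, 429.74, 444 , 503, 519.35 , 694 , 715,836]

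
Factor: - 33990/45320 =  - 3/4  =  - 2^( - 2 )*3^1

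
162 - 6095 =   -  5933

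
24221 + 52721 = 76942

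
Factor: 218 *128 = 2^8*109^1 =27904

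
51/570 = 17/190 = 0.09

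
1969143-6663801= - 4694658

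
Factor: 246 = 2^1*3^1 * 41^1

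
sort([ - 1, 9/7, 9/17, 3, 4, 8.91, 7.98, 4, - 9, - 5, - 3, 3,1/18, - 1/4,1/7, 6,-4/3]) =[ - 9, - 5,-3, - 4/3, - 1, - 1/4, 1/18, 1/7, 9/17,9/7, 3,3, 4, 4, 6, 7.98,8.91]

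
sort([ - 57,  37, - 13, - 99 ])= [ - 99, - 57, - 13,37]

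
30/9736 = 15/4868  =  0.00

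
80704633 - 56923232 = 23781401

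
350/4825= 14/193 = 0.07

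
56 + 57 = 113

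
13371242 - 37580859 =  - 24209617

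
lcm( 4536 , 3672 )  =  77112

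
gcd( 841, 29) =29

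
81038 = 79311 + 1727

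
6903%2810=1283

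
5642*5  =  28210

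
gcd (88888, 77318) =2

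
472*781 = 368632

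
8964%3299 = 2366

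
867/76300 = 867/76300   =  0.01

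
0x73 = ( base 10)115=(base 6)311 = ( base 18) 67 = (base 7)223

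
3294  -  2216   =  1078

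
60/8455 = 12/1691 =0.01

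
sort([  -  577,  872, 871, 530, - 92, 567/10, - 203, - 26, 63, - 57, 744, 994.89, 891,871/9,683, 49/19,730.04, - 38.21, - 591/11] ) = [ - 577,-203, - 92 , - 57,-591/11, - 38.21,- 26, 49/19, 567/10, 63,871/9, 530, 683, 730.04, 744 , 871,872, 891,994.89 ] 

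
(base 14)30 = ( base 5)132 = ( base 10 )42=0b101010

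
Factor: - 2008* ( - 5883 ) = 11813064 = 2^3 * 3^1*37^1*53^1 * 251^1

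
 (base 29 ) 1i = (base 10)47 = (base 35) 1C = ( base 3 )1202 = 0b101111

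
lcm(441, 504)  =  3528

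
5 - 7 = -2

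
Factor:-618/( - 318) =103/53  =  53^( - 1) * 103^1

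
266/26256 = 133/13128 =0.01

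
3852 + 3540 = 7392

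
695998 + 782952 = 1478950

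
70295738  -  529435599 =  - 459139861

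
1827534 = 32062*57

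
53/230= 53/230 = 0.23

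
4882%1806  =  1270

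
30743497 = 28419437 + 2324060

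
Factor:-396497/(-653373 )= 3^(-3) * 7^ (  -  1 ) * 23^1*3457^ ( -1 ) * 17239^1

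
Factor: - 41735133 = - 3^2*11^1*23^1 * 18329^1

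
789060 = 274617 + 514443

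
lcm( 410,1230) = 1230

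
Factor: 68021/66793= 17^( - 1)*251^1*271^1*3929^( -1)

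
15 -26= -11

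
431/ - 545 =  - 1 + 114/545 = - 0.79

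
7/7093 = 7/7093 = 0.00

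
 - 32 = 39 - 71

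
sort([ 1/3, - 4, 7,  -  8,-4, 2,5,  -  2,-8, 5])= [ - 8, -8 , - 4 , - 4, - 2, 1/3 , 2,5, 5, 7]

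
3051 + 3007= 6058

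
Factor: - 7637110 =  - 2^1*5^1*13^2*4519^1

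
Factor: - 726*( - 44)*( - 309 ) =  - 9870696 = -  2^3*3^2*11^3*103^1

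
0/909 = 0 = 0.00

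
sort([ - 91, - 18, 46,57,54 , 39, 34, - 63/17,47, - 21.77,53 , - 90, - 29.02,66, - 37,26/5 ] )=[ - 91, - 90, - 37, - 29.02, - 21.77, - 18,- 63/17 , 26/5,34,  39,46 , 47,  53, 54,57, 66]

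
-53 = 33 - 86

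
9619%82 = 25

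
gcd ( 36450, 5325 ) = 75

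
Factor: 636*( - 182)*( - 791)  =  2^3 * 3^1*7^2*13^1*53^1*113^1 = 91559832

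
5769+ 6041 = 11810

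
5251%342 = 121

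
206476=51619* 4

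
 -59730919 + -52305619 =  -112036538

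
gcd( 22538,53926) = 118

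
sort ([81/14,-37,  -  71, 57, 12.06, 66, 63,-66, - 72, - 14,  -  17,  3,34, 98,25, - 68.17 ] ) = [  -  72,  -  71, - 68.17,- 66,  -  37,-17, - 14,3,81/14,  12.06,25,  34, 57, 63, 66,98]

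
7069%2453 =2163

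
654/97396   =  327/48698   =  0.01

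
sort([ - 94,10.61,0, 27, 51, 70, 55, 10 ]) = [ - 94, 0, 10,10.61,27,  51, 55, 70 ]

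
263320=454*580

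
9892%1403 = 71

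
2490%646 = 552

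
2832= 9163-6331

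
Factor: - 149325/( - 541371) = 275/997 = 5^2*11^1*997^( - 1 )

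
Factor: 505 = 5^1*101^1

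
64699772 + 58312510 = 123012282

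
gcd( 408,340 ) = 68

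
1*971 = 971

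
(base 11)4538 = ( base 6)43350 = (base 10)5970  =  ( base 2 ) 1011101010010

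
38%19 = 0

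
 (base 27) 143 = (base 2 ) 1101001000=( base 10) 840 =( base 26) 168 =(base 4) 31020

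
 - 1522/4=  - 381 + 1/2  =  - 380.50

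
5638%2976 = 2662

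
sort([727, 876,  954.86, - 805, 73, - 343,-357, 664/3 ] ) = [- 805  , - 357,-343,73, 664/3, 727, 876,954.86] 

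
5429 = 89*61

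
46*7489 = 344494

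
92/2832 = 23/708=0.03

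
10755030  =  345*31174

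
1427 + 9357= 10784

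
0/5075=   0= 0.00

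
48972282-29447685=19524597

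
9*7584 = 68256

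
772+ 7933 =8705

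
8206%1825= 906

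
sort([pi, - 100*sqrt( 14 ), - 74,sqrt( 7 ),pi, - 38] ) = [-100*sqrt(14 ),-74,  -  38, sqrt (7), pi , pi]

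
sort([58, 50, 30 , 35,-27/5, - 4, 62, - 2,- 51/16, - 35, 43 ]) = [  -  35,-27/5 , - 4, - 51/16, - 2, 30 , 35 , 43,50,58,62]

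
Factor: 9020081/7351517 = 7^1*17^1 * 229^1*331^1*2207^( - 1 ) * 3331^ ( - 1)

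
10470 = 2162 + 8308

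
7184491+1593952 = 8778443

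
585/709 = 585/709 = 0.83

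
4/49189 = 4/49189  =  0.00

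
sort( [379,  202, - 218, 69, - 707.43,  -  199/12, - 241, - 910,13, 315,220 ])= [ - 910,-707.43 , - 241,- 218  , - 199/12,  13,69, 202 , 220,  315, 379]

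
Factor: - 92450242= -2^1* 46225121^1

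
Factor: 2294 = 2^1*31^1*37^1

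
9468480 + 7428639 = 16897119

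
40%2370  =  40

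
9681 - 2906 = 6775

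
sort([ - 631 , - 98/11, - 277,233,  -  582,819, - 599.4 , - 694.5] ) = [ - 694.5, - 631, - 599.4,- 582, - 277, - 98/11,233 , 819]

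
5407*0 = 0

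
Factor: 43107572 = 2^2*29^1*371617^1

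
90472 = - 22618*( - 4)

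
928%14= 4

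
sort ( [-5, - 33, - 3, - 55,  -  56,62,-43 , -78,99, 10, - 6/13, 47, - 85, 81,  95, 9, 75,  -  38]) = [ - 85, -78  , - 56 ,  -  55,-43,  -  38,-33,  -  5, - 3,  -  6/13, 9, 10, 47, 62,75, 81, 95, 99 ] 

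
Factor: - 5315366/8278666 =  - 7^1*11^( - 1 )*23^ ( - 1)*313^1* 1213^1*16361^ ( - 1) = - 2657683/4139333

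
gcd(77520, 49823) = 1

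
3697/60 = 61 + 37/60 =61.62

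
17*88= 1496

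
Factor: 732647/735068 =2^(-2)*151^(-1 )  *  179^1*1217^(  -  1 )*4093^1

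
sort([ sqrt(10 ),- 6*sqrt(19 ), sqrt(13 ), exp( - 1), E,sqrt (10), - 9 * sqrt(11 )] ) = [ - 9*sqrt(11 ),-6*sqrt( 19 ), exp ( - 1),E,sqrt ( 10 ), sqrt(10), sqrt( 13)]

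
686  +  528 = 1214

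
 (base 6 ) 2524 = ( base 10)628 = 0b1001110100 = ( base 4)21310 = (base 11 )521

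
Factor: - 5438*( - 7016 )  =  2^4 * 877^1*2719^1 = 38153008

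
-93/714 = -1+207/238 = -0.13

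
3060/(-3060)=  - 1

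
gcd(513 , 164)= 1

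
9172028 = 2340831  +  6831197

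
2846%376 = 214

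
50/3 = 16  +  2/3=16.67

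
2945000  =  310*9500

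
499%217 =65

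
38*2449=93062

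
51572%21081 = 9410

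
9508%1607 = 1473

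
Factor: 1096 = 2^3*137^1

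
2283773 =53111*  43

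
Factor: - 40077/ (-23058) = 73/42 = 2^( - 1)*3^(  -  1)*7^( - 1 )*73^1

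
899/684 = 1 + 215/684 = 1.31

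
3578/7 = 3578/7=511.14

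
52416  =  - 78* (- 672 )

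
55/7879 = 55/7879 = 0.01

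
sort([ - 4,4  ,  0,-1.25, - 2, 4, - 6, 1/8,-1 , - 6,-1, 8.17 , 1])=[ - 6, - 6, - 4 , - 2, - 1.25, -1, - 1,  0, 1/8, 1, 4,4, 8.17]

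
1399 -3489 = -2090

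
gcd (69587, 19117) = 7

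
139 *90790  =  12619810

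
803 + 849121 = 849924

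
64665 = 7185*9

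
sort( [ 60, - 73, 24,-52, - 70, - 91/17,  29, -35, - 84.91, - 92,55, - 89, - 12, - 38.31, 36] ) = [ - 92, - 89, - 84.91, - 73, - 70 , - 52,-38.31, - 35,- 12, - 91/17, 24, 29, 36, 55, 60]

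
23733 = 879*27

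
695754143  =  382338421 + 313415722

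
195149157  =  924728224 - 729579067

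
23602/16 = 1475+1/8 = 1475.12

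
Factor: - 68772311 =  - 29^1*2371459^1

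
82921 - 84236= - 1315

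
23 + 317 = 340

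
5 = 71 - 66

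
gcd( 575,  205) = 5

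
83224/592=10403/74= 140.58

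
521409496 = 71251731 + 450157765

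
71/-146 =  - 71/146 = - 0.49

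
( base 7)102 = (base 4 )303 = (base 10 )51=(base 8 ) 63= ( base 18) 2F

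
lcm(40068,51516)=360612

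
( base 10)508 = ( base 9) 624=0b111111100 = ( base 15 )23D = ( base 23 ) M2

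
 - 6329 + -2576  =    -  8905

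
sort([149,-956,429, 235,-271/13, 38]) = [ - 956,-271/13,38,149, 235, 429 ] 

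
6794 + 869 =7663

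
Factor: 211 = 211^1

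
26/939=26/939 = 0.03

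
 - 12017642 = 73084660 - 85102302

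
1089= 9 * 121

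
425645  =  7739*55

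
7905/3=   2635 =2635.00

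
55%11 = 0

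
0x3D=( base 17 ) 3a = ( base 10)61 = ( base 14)45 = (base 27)27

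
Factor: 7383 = 3^1* 23^1*107^1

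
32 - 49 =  - 17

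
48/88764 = 4/7397  =  0.00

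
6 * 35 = 210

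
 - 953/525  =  -2 + 97/525 = - 1.82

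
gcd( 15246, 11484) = 198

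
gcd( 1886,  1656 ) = 46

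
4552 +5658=10210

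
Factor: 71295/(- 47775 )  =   - 5^( - 1)*13^( - 1 )*97^1 = - 97/65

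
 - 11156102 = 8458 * ( - 1319 ) 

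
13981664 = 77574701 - 63593037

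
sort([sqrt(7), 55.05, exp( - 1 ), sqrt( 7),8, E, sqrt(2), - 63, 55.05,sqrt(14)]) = [ - 63,  exp( - 1), sqrt( 2),  sqrt( 7), sqrt(7),E,sqrt (14 ),8, 55.05,55.05]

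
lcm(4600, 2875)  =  23000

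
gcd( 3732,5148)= 12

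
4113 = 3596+517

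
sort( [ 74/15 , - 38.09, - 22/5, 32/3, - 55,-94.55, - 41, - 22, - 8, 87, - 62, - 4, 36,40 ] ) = [ - 94.55, - 62, - 55, - 41, - 38.09, - 22, - 8, - 22/5 ,-4,  74/15,32/3, 36, 40, 87 ] 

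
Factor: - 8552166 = - 2^1*3^1*7^2*19^1 * 1531^1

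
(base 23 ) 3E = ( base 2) 1010011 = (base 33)2h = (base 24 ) 3b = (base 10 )83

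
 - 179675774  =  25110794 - 204786568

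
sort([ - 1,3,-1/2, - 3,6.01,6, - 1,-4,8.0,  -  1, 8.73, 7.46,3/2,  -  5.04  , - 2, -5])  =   [  -  5.04 , - 5,- 4, - 3,-2, - 1, - 1, - 1, - 1/2, 3/2,3,6,6.01,7.46, 8.0 , 8.73]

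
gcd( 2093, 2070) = 23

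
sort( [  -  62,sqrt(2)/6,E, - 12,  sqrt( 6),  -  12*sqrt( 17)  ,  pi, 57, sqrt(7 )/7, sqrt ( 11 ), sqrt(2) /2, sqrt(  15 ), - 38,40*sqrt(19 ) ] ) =[ - 62, - 12*sqrt(17 ),  -  38, - 12, sqrt(2 )/6, sqrt(7)/7 , sqrt(2)/2,  sqrt(6 ), E , pi, sqrt( 11),sqrt(15) , 57, 40*sqrt( 19 ) ]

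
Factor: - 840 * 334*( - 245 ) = 2^4*3^1*5^2*7^3*167^1 = 68737200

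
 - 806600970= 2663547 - 809264517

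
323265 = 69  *4685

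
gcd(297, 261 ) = 9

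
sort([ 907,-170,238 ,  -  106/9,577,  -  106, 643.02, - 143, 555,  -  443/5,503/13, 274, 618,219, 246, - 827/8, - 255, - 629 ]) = [-629,-255,  -  170, - 143, - 106,  -  827/8 , - 443/5, -106/9, 503/13,219, 238, 246,274, 555, 577,618, 643.02,907 ]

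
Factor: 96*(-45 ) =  - 2^5*3^3*5^1 = - 4320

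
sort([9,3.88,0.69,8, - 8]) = [ - 8, 0.69 , 3.88, 8,9]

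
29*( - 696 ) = - 20184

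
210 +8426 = 8636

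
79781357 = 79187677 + 593680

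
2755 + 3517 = 6272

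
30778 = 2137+28641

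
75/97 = 75/97 = 0.77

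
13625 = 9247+4378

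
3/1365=1/455 = 0.00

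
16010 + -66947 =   -  50937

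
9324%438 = 126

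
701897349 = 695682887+6214462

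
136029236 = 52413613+83615623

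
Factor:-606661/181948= - 2^( - 2) * 11^1*13^( - 1)*131^1*421^1*  3499^( - 1 )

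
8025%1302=213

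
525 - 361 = 164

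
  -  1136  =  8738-9874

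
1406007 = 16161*87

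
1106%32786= 1106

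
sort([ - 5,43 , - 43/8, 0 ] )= [ - 43/8,-5,0, 43 ] 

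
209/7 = 29+6/7 = 29.86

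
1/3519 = 1/3519 = 0.00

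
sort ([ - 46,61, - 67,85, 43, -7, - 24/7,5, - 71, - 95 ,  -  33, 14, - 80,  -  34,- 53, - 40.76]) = [  -  95 , - 80, - 71,-67, - 53 , - 46, - 40.76, - 34, - 33, - 7, - 24/7, 5, 14, 43, 61,  85]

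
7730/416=3865/208  =  18.58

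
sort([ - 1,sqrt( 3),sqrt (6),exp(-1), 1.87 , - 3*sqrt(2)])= [ - 3*sqrt( 2 ), - 1, exp( - 1), sqrt( 3),1.87 , sqrt(6) ]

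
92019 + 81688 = 173707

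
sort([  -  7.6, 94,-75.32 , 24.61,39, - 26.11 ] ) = [- 75.32, - 26.11,  -  7.6,24.61,  39, 94 ] 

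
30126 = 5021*6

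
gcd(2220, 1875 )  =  15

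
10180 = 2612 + 7568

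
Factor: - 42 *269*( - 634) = 2^2 * 3^1 * 7^1*269^1*317^1=7162932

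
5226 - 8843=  - 3617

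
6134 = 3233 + 2901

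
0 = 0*95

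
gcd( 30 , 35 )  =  5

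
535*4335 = 2319225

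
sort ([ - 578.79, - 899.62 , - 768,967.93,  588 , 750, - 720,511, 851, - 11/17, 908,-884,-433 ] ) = [-899.62,  -  884,-768, - 720,-578.79, - 433, - 11/17,  511, 588, 750,851,908, 967.93 ]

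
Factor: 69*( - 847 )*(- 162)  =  2^1*3^5*7^1 * 11^2 *23^1 = 9467766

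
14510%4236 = 1802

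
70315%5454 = 4867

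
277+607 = 884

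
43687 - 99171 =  - 55484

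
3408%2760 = 648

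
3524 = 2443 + 1081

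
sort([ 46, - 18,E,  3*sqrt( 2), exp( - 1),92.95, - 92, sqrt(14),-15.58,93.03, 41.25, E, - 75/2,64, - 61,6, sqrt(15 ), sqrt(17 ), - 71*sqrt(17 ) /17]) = [ - 92,- 61,-75/2, - 18 , - 71*sqrt (17)/17, - 15.58, exp(-1 ) , E, E, sqrt ( 14 ), sqrt(15),sqrt(17),3 * sqrt (2),6,  41.25 , 46,64 , 92.95, 93.03]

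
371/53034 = 371/53034 = 0.01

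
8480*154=1305920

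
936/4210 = 468/2105 = 0.22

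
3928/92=982/23= 42.70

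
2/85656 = 1/42828=0.00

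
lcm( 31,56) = 1736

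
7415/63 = 117 + 44/63 = 117.70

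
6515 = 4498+2017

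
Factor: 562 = 2^1*281^1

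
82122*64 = 5255808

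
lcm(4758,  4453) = 347334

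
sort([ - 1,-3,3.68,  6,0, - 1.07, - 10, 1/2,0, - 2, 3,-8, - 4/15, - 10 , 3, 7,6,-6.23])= [ - 10, - 10, -8, - 6.23, - 3, - 2,- 1.07,  -  1, - 4/15, 0,0,1/2,  3,3,3.68, 6, 6, 7]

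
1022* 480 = 490560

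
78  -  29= 49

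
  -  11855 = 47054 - 58909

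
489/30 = 163/10 =16.30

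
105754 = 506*209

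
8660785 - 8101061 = 559724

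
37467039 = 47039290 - 9572251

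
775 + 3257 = 4032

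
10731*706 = 7576086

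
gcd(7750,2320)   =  10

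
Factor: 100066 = 2^1*50033^1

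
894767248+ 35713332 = 930480580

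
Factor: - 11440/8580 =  - 4/3=- 2^2*3^( - 1) 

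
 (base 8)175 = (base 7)236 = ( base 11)104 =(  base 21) 5K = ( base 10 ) 125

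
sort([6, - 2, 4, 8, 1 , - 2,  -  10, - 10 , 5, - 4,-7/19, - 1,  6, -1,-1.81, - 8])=[  -  10, - 10 , - 8, - 4, - 2, - 2  , - 1.81,-1, - 1, - 7/19,1, 4,  5,6, 6 , 8 ] 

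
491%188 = 115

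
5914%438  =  220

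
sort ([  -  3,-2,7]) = [ -3,- 2,7] 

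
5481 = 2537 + 2944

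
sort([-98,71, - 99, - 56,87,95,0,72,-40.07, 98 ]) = [ - 99, - 98, - 56, - 40.07,0,71,72,87,95,98] 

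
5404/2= 2702 =2702.00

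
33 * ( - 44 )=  - 1452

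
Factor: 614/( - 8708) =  - 2^( - 1)*7^(-1)*307^1*311^( - 1)  =  - 307/4354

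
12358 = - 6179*( - 2 ) 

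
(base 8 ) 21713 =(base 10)9163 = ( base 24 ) FLJ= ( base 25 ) EGD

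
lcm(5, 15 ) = 15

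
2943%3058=2943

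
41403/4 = 41403/4 = 10350.75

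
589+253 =842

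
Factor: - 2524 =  - 2^2 * 631^1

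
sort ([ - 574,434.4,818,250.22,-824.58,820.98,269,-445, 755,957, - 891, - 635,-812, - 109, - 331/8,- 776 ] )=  [  -  891, - 824.58, - 812, - 776, - 635, -574,  -  445,-109, - 331/8,250.22,  269, 434.4, 755, 818,820.98,957 ] 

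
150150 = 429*350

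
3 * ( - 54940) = -164820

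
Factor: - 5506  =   - 2^1 * 2753^1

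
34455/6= 11485/2 = 5742.50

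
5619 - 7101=-1482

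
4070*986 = 4013020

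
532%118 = 60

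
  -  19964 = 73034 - 92998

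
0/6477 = 0  =  0.00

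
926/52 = 463/26 = 17.81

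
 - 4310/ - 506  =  2155/253 = 8.52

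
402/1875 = 134/625 = 0.21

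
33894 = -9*( - 3766)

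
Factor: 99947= 89^1*1123^1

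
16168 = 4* 4042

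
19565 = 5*3913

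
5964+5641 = 11605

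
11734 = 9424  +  2310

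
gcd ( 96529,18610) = 1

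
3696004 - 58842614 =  - 55146610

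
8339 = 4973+3366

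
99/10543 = 99/10543 = 0.01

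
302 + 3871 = 4173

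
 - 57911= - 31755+  -  26156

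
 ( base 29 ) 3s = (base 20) 5f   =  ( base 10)115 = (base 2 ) 1110011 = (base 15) 7a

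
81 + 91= 172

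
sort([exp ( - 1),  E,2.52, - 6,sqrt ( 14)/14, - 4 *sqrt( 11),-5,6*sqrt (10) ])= [-4*sqrt(11), - 6, - 5,sqrt(14) /14,exp(  -  1 ) , 2.52, E , 6 * sqrt(10)]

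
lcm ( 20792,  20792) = 20792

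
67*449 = 30083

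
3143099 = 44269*71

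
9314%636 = 410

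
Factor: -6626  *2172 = -2^3*3^1*181^1 *3313^1 = - 14391672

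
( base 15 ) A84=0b100101000110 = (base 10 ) 2374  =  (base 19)6AI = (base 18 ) 75g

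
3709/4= 927 + 1/4 = 927.25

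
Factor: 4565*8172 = 37305180 =2^2*3^2*5^1*11^1*83^1 * 227^1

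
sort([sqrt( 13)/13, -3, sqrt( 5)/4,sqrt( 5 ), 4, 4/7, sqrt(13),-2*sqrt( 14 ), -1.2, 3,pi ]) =[ -2*sqrt( 14), -3, - 1.2, sqrt( 13) /13, sqrt(5)/4, 4/7,sqrt(5 ), 3,pi, sqrt(13),4 ]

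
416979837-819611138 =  - 402631301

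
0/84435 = 0 = 0.00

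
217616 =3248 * 67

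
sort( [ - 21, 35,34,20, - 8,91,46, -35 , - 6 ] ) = [ - 35, - 21, - 8, - 6, 20, 34,  35,46,  91 ] 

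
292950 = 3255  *90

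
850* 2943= 2501550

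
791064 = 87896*9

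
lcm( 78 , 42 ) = 546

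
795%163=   143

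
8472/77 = 8472/77= 110.03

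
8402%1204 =1178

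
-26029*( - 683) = 17777807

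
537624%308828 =228796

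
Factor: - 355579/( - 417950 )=2^ ( - 1)*5^(-2)*7^1*13^( - 1 )*79^1=553/650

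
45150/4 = 11287 + 1/2 = 11287.50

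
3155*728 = 2296840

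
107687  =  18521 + 89166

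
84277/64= 84277/64 = 1316.83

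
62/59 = 62/59 = 1.05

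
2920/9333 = 2920/9333 = 0.31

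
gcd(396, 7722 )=198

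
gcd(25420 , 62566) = 82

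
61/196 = 61/196 = 0.31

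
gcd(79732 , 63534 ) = 2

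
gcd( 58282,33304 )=8326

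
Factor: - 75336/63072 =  -43/36 = - 2^( -2) *3^(-2)*43^1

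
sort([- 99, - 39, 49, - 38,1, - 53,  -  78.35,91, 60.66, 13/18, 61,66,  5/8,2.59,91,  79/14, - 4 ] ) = [ - 99, - 78.35 , - 53, - 39, - 38, - 4,5/8,13/18,  1, 2.59,79/14, 49,60.66, 61,66,91,91 ]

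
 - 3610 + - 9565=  - 13175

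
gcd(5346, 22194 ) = 162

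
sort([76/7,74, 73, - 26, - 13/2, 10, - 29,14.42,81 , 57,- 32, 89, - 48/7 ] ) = [-32,-29,  -  26, - 48/7,-13/2, 10  ,  76/7, 14.42, 57, 73, 74, 81,  89]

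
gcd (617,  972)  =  1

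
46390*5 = 231950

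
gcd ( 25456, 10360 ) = 296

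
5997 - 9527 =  -3530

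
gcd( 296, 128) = 8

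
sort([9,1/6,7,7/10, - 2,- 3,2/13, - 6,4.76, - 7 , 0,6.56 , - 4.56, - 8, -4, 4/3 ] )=[ - 8, - 7, - 6, - 4.56,  -  4, - 3,-2,0, 2/13,1/6,7/10,4/3,4.76, 6.56,7,9]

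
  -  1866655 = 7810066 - 9676721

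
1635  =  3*545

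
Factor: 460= 2^2*5^1*23^1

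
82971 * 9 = 746739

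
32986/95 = 347 + 21/95 = 347.22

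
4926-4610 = 316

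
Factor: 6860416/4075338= 2^6*3^( - 1 )* 53597^1*679223^( -1 ) = 3430208/2037669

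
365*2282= 832930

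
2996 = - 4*(- 749)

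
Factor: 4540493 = 4540493^1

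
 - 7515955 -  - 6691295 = -824660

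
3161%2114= 1047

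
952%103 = 25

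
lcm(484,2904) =2904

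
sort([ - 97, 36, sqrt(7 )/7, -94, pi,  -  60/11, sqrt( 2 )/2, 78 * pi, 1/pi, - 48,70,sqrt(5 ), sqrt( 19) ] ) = [ -97, -94, - 48,  -  60/11, 1/pi, sqrt( 7)/7 , sqrt(2 ) /2 , sqrt(5 ), pi,sqrt(19 ), 36, 70, 78*pi ] 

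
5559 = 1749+3810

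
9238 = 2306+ 6932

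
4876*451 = 2199076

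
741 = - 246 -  - 987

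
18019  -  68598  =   - 50579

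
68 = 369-301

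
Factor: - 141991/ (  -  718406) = 2^( - 1)*13^( - 1 )*27631^( - 1)* 141991^1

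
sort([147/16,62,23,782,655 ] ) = [147/16,  23 , 62,655,782 ]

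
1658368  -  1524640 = 133728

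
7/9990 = 7/9990 = 0.00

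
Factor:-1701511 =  -7^1* 243073^1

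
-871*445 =- 387595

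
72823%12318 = 11233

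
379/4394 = 379/4394=0.09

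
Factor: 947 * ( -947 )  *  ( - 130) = 2^1 * 5^1*13^1 * 947^2  =  116585170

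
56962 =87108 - 30146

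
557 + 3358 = 3915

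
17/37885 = 17/37885 = 0.00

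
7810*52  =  406120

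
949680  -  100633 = 849047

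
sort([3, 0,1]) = [ 0,1, 3]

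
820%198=28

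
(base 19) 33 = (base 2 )111100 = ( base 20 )30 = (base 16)3C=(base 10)60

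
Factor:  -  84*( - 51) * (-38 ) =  - 2^3*3^2 * 7^1*17^1*19^1 = - 162792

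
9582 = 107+9475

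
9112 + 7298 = 16410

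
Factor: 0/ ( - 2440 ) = 0 = 0^1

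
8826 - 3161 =5665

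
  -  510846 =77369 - 588215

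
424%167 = 90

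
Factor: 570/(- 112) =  - 285/56 = - 2^( - 3) * 3^1*5^1 * 7^( - 1)*19^1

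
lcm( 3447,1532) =13788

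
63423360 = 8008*7920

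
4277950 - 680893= 3597057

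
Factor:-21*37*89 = -69153=-3^1*7^1*37^1* 89^1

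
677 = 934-257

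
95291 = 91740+3551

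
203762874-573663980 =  -369901106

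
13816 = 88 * 157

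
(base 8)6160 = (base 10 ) 3184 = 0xC70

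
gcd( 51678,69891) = 3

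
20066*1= 20066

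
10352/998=5176/499=   10.37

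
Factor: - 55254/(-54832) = 27627/27416= 2^ ( - 3)*3^1*23^( - 1)*149^( - 1)*9209^1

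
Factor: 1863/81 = 23 =23^1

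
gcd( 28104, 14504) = 8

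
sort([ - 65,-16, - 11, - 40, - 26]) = [ -65, -40, - 26, - 16, - 11] 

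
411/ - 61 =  - 7 + 16/61 = - 6.74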